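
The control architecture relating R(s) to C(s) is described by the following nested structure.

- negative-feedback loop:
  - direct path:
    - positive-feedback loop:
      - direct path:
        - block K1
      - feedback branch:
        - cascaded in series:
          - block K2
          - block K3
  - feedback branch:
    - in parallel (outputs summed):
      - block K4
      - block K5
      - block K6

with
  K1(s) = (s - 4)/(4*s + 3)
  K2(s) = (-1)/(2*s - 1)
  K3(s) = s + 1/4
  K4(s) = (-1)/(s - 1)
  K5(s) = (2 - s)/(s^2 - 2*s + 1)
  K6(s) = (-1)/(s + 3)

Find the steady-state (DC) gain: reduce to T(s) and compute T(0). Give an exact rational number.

Step 1. combine K2, K3 in series = (-4*s - 1)/(8*s - 4)
Step 2. collapse the loop (K1 forward, (K2*K3) return) = (8*s^2 - 36*s + 16)/(36*s^2 - 7*s - 16)
Step 3. reduce the parallel group K4, K5, K6 = (-3*s^2 - s + 8)/(s^3 + s^2 - 5*s + 3)
Step 4. reduce the feedback loop with forward [K1/(1-K1*(K2*K3))] and return (K4+K5+K6) = (8*s^5 - 28*s^4 - 60*s^3 + 220*s^2 - 188*s + 48)/(36*s^5 + 5*s^4 - 103*s^3 + 179*s^2 - 245*s + 80)
Evaluating the step-4 result (the overall T(s)) at s = 0 gives T(0) = 48/80 = 3/5.

Hence the answer: 3/5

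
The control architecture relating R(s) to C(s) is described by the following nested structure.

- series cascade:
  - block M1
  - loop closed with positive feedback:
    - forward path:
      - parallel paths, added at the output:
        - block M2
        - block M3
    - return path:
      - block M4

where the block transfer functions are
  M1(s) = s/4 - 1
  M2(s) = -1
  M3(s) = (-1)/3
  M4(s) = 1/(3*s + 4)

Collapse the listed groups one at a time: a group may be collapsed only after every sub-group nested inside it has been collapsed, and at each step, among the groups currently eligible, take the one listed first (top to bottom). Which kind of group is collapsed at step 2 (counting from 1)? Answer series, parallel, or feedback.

Answer: feedback

Working:
Step 1: reduce the parallel group M2, M3
Step 2: reduce the feedback loop with forward (M2+M3) and return M4
Step 3: series reduction of M1, [(M2+M3)/(1-(M2+M3)*M4)]
At step 2 the group reduced is feedback.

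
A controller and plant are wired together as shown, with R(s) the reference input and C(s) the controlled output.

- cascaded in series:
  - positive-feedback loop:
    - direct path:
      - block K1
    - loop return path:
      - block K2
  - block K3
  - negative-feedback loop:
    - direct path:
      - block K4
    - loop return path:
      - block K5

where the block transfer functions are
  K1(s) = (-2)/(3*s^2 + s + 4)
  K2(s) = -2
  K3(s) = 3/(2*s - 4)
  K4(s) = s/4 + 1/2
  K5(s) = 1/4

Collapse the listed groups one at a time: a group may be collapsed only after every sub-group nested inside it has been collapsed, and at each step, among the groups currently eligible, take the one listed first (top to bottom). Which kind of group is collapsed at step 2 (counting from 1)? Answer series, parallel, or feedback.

Answer: feedback

Working:
1. feedback reduction of K1, K2
2. reduce the feedback loop with forward K4 and return K5
3. reduce the series chain [K1/(1-K1*K2)], K3, [K4/(1+K4*K5)]
So the answer for step 2 is feedback.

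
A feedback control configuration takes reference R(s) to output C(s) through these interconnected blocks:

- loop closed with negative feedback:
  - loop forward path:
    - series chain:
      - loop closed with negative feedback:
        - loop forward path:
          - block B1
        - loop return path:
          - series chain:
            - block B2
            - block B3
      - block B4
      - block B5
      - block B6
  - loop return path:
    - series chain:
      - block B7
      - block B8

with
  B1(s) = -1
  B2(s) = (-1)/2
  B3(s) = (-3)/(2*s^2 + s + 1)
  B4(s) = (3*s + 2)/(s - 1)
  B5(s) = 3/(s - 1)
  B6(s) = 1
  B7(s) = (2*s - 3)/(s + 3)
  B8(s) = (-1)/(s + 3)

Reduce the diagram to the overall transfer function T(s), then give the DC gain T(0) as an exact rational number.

Step 1: series reduction of B2, B3, giving 3/(4*s^2 + 2*s + 2)
Step 2: apply the feedback formula to B1, (B2*B3), giving (-4*s^2 - 2*s - 2)/(4*s^2 + 2*s - 1)
Step 3: cascade [B1/(1+B1*(B2*B3))], B4, B5, B6, giving (-36*s^3 - 42*s^2 - 30*s - 12)/(4*s^4 - 6*s^3 - s^2 + 4*s - 1)
Step 4: reduce the series chain B7, B8, giving (3 - 2*s)/(s^2 + 6*s + 9)
Step 5: reduce the feedback loop with forward ([B1/(1+B1*(B2*B3))]*B4*B5*B6) and return (B7*B8), giving (-36*s^5 - 258*s^4 - 606*s^3 - 570*s^2 - 342*s - 108)/(4*s^6 + 18*s^5 + 71*s^4 - 80*s^3 - 52*s^2 - 36*s - 45)
Step 5 gives the overall T(s). Then T(0) = -108/(-45) = 12/5.

Answer: 12/5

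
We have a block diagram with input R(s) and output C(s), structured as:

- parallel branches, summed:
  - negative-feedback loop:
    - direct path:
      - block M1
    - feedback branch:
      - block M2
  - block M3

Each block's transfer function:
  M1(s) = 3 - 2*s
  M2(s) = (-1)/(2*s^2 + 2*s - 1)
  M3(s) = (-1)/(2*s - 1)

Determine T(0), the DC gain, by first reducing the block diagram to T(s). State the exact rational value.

First reduce the diagram to T(s).

[1] apply the feedback formula to M1, M2: (-4*s^3 + 2*s^2 + 8*s - 3)/(2*s^2 + 4*s - 4)
[2] sum the parallel branches [M1/(1+M1*M2)], M3: (-8*s^4 + 8*s^3 + 12*s^2 - 18*s + 7)/(4*s^3 + 6*s^2 - 12*s + 4)
That last expression is T(s); at s = 0 only the constant terms survive, so T(0) = 7/4.

Answer: 7/4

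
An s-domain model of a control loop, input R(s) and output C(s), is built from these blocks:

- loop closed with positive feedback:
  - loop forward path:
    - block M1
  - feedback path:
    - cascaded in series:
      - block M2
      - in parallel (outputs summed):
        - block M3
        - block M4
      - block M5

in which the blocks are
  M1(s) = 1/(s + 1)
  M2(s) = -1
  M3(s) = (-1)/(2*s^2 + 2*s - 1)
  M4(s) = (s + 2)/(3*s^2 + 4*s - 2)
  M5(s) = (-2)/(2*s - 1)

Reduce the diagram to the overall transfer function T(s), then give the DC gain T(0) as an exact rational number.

Reducing step by step:

Step 1 - sum the parallel branches M3, M4, giving (2*s^3 + 3*s^2 - s)/(6*s^4 + 14*s^3 + s^2 - 8*s + 2)
Step 2 - series reduction of M2, (M3+M4), M5, giving (4*s^3 + 6*s^2 - 2*s)/(12*s^5 + 22*s^4 - 12*s^3 - 17*s^2 + 12*s - 2)
Step 3 - apply the feedback formula to M1, (M2*(M3+M4)*M5), giving (12*s^5 + 22*s^4 - 12*s^3 - 17*s^2 + 12*s - 2)/(12*s^6 + 34*s^5 + 10*s^4 - 33*s^3 - 11*s^2 + 12*s - 2)
Evaluating the step-3 result (the overall T(s)) at s = 0 gives T(0) = -2/(-2) = 1.

Answer: 1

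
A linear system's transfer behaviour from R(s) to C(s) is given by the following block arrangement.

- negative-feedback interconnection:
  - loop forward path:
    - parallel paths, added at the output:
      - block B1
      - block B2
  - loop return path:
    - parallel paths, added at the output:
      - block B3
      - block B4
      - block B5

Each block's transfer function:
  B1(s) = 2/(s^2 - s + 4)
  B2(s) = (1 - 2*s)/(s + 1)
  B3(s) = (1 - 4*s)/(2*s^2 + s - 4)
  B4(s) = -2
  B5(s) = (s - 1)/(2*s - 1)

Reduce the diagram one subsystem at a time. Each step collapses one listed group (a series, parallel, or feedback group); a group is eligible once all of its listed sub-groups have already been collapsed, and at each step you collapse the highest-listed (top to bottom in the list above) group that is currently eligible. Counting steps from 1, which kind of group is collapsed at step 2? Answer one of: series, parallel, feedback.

(1) parallel reduction of B1, B2
(2) parallel reduction of B3, B4, B5
(3) feedback reduction of (B1+B2), (B3+B4+B5)
Step 2: parallel.

Hence the answer: parallel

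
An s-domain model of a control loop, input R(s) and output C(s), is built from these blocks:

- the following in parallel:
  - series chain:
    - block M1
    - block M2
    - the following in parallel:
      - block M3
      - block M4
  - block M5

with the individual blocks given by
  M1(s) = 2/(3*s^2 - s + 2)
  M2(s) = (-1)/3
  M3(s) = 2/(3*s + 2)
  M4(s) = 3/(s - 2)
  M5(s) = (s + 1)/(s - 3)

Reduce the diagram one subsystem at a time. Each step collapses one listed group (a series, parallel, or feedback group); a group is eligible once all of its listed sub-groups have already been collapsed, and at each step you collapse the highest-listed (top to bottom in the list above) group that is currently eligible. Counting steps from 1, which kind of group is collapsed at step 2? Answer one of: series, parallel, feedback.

Step 1. sum the parallel branches M3, M4
Step 2. cascade M1, M2, (M3+M4)
Step 3. sum the parallel branches (M1*M2*(M3+M4)), M5
Step 2 collapses a series group.

Final answer: series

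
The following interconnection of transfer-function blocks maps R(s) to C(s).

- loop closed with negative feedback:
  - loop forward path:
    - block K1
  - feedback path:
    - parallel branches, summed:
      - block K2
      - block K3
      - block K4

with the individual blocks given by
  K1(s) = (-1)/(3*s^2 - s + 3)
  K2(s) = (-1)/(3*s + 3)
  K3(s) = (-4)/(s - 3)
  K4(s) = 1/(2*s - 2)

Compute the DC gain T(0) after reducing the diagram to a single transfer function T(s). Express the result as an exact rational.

Step 1: parallel reduction of K2, K3, K4 = (-23*s^2 + 2*s + 9)/(6*s^3 - 18*s^2 - 6*s + 18)
Step 2: close the feedback loop around K1, (K2+K3+K4) = (-6*s^3 + 18*s^2 + 6*s - 18)/(18*s^5 - 60*s^4 + 18*s^3 + 29*s^2 - 38*s + 45)
DC gain: substitute s = 0 into T(s) from step 2: T(0) = -18/45 = -2/5.

Final answer: -2/5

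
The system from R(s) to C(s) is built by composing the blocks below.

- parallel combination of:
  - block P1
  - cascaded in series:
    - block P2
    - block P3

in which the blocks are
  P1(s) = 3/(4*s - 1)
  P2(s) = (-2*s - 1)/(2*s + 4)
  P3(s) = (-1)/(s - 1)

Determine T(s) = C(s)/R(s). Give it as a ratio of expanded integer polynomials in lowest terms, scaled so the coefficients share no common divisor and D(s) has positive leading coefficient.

First reduce the diagram to T(s).

Step 1. combine P2, P3 in series = (2*s + 1)/(2*s^2 + 2*s - 4)
Step 2. reduce the parallel group P1, (P2*P3), which is the overall transfer function T(s) = C(s)/R(s) in lowest terms

Answer: (14*s^2 + 8*s - 13)/(8*s^3 + 6*s^2 - 18*s + 4)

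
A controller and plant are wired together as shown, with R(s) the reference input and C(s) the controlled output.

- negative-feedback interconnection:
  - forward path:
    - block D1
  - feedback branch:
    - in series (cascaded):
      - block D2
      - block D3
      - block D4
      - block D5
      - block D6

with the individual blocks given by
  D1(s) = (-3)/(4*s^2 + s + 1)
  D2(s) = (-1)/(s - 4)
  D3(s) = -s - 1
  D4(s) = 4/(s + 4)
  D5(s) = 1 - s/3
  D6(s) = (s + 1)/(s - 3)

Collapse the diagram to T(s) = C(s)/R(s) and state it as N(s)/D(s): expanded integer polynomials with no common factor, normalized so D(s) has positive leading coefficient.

(1) multiply D2, D3, D4, D5, D6 (series) -> (-4*s^2 - 8*s - 4)/(3*s^2 - 48)
(2) feedback reduction of D1, (D2*D3*D4*D5*D6) - this is the overall T(s), already in the required normalized form

Therefore the answer is (48 - 3*s^2)/(4*s^4 + s^3 - 59*s^2 - 8*s - 12).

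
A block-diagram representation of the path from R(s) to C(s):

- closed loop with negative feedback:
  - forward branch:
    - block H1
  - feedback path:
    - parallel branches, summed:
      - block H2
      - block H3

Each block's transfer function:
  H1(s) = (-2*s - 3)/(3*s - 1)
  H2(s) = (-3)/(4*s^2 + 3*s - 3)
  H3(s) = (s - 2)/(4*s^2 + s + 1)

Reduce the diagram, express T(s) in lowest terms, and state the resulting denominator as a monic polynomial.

(1) combine H2, H3 in parallel: (4*s^3 - 17*s^2 - 12*s + 3)/(16*s^4 + 16*s^3 - 5*s^2 - 3)
(2) collapse the loop (H1 forward, (H2+H3) return): (-32*s^5 - 80*s^4 - 38*s^3 + 15*s^2 + 6*s + 9)/(48*s^5 + 24*s^4 - 9*s^3 + 80*s^2 + 21*s - 6)
No further cancellation is possible in the step-2 result, so that is T(s). Its denominator becomes monic after dividing by the leading coefficient 48.

Hence the answer: s^5 + s^4/2 - 3*s^3/16 + 5*s^2/3 + 7*s/16 - 1/8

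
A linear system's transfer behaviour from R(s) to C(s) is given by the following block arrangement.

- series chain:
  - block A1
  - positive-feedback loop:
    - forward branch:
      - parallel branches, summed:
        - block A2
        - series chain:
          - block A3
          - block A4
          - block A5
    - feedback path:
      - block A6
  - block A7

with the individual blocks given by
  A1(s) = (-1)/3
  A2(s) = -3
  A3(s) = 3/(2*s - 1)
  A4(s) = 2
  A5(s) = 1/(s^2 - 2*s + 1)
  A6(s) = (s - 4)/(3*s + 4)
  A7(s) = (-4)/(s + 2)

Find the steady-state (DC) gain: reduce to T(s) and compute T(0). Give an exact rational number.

First reduce the diagram to T(s).

(1) reduce the series chain A3, A4, A5 gives 6/(2*s^3 - 5*s^2 + 4*s - 1)
(2) parallel reduction of A2, (A3*A4*A5) gives (-6*s^3 + 15*s^2 - 12*s + 9)/(2*s^3 - 5*s^2 + 4*s - 1)
(3) apply the feedback formula to (A2+(A3*A4*A5)), A6 gives (-18*s^4 + 21*s^3 + 24*s^2 - 21*s + 36)/(12*s^4 - 46*s^3 + 64*s^2 - 44*s + 32)
(4) reduce the series chain A1, [(A2+(A3*A4*A5))/(1-(A2+(A3*A4*A5))*A6)], A7 gives (-12*s^4 + 14*s^3 + 16*s^2 - 14*s + 24)/(6*s^5 - 11*s^4 - 14*s^3 + 42*s^2 - 28*s + 32)
Step 4 gives the overall T(s). Then T(0) = 24/32 = 3/4.

Answer: 3/4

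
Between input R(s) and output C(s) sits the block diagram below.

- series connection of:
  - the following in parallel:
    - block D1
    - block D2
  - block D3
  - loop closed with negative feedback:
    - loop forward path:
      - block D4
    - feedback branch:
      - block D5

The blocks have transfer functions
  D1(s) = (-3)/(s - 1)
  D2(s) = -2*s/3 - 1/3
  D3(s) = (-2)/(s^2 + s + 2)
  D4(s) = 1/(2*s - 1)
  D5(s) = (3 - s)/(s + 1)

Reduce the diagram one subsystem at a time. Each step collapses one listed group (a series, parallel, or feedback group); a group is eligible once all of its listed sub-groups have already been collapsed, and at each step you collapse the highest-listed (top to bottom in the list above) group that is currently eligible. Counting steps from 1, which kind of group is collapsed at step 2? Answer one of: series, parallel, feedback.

Step 1. reduce the parallel group D1, D2
Step 2. collapse the loop (D4 forward, D5 return)
Step 3. series reduction of (D1+D2), D3, [D4/(1+D4*D5)]
So the answer for step 2 is feedback.

Answer: feedback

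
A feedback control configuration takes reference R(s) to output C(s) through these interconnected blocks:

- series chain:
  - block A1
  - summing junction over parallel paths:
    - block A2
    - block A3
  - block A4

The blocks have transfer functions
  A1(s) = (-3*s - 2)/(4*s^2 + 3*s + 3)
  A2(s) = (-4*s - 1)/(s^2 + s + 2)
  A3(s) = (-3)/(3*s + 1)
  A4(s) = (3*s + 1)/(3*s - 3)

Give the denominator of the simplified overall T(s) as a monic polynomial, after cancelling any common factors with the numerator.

First reduce the diagram to T(s).

[1] reduce the parallel group A2, A3 gives (-15*s^2 - 10*s - 7)/(3*s^3 + 4*s^2 + 7*s + 2)
[2] series reduction of A1, (A2+A3), A4 gives (45*s^3 + 60*s^2 + 41*s + 14)/(12*s^5 + 9*s^4 + 21*s^3 - 15*s^2 - 9*s - 18)
T(s) is the step-2 result (common factors already cancelled). Leading coefficient of the denominator: 12. Divide through by 12 for the monic polynomial.

Answer: s^5 + 3*s^4/4 + 7*s^3/4 - 5*s^2/4 - 3*s/4 - 3/2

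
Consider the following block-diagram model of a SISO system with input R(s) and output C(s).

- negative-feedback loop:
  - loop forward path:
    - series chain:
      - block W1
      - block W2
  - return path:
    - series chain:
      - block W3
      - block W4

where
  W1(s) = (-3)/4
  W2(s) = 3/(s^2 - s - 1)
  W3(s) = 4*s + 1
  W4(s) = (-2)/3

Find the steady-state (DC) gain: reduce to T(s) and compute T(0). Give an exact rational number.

[1] cascade W1, W2 -> (-9)/(4*s^2 - 4*s - 4)
[2] cascade W3, W4 -> -8*s/3 - 2/3
[3] feedback reduction of (W1*W2), (W3*W4) -> (-9)/(4*s^2 + 20*s + 2)
Step 3 gives the overall T(s). Then T(0) = -9/2.

Answer: -9/2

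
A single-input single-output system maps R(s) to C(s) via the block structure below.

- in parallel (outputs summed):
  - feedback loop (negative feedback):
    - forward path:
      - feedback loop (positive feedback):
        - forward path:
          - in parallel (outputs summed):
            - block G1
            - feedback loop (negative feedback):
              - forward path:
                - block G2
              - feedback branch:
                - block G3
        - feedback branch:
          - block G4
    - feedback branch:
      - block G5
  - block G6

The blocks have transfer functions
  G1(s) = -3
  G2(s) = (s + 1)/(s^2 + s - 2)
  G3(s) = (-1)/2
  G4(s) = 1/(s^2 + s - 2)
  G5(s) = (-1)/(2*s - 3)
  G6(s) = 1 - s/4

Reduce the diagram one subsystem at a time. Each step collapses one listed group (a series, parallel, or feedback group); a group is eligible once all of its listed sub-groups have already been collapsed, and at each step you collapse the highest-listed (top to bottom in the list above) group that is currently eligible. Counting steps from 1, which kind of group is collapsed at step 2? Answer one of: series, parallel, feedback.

[1] feedback reduction of G2, G3
[2] parallel reduction of G1, [G2/(1+G2*G3)]
[3] reduce the feedback loop with forward (G1+[G2/(1+G2*G3)]) and return G4
[4] feedback reduction of [(G1+[G2/(1+G2*G3)])/(1-(G1+[G2/(1+G2*G3)])*G4)], G5
[5] parallel reduction of [[(G1+[G2/(1+G2*G3)])/(1-(G1+[G2/(1+G2*G3)])*G4)]/(1+[(G1+[G2/(1+G2*G3)])/(1-(G1+[G2/(1+G2*G3)])*G4)]*G5)], G6
Step 2 collapses a parallel group.

Hence the answer: parallel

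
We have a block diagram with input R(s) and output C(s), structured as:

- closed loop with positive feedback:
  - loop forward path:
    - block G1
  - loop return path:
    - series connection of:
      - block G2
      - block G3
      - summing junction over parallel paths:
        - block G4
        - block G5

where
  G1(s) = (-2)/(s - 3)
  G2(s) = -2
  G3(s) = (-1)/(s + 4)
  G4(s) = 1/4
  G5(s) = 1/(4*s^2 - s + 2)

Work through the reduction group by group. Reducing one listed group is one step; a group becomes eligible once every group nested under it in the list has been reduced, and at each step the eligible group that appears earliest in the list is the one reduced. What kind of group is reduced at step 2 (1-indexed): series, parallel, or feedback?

Answer: series

Working:
Step 1. combine G4, G5 in parallel
Step 2. cascade G2, G3, (G4+G5)
Step 3. reduce the feedback loop with forward G1 and return (G2*G3*(G4+G5))
Step 2: series.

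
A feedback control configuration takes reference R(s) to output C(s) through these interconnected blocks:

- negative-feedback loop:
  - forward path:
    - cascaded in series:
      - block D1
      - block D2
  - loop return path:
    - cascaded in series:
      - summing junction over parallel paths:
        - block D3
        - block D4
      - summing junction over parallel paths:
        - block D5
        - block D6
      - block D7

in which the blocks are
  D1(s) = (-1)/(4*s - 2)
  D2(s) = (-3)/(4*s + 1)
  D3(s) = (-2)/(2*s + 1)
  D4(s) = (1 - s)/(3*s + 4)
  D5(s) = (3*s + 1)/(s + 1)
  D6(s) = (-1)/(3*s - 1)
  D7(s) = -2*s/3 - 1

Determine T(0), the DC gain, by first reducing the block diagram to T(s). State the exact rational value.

Reducing step by step:

Step 1. cascade D1, D2 = 3/(16*s^2 - 4*s - 2)
Step 2. reduce the parallel group D3, D4 = (-2*s^2 - 5*s - 7)/(6*s^2 + 11*s + 4)
Step 3. reduce the parallel group D5, D6 = (9*s^2 - s - 2)/(3*s^2 + 2*s - 1)
Step 4. combine (D3+D4), (D5+D6), D7 in series = (36*s^5 + 140*s^4 + 237*s^3 + 128*s^2 - 79*s - 42)/(54*s^4 + 135*s^3 + 84*s^2 - 9*s - 12)
Step 5. feedback reduction of (D1*D2), ((D3+D4)*(D5+D6)*D7) = (54*s^4 + 135*s^3 + 84*s^2 - 9*s - 12)/(288*s^6 + 684*s^5 + 372*s^4 - 13*s^3 + 20*s^2 - 57*s - 34)
Evaluating the step-5 result (the overall T(s)) at s = 0 gives T(0) = -12/(-34) = 6/17.

Answer: 6/17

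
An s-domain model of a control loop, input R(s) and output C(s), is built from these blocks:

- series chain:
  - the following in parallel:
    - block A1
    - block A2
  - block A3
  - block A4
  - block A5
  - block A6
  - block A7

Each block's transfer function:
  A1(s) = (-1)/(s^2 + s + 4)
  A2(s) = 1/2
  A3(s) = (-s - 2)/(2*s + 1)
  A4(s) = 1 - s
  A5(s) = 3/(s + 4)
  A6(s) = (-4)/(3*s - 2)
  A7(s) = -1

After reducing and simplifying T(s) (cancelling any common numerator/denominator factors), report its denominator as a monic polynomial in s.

Step 1. sum the parallel branches A1, A2 -> (s^2 + s + 2)/(2*s^2 + 2*s + 8)
Step 2. series reduction of (A1+A2), A3, A4, A5, A6, A7 -> (6*s^4 + 12*s^3 + 6*s^2 - 24)/(6*s^5 + 29*s^4 + 41*s^3 + 78*s^2 - 32*s - 32)
The result of step 2 is T(s) in lowest terms. Its denominator has leading coefficient 6; dividing the denominator through by 6 makes it monic.

Answer: s^5 + 29*s^4/6 + 41*s^3/6 + 13*s^2 - 16*s/3 - 16/3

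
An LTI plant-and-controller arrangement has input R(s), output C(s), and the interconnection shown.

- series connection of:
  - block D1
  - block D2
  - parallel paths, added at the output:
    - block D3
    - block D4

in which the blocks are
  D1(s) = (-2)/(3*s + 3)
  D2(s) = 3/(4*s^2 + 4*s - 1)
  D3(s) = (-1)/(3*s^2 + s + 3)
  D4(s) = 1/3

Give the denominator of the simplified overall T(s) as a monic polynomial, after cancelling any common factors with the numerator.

Step 1: reduce the parallel group D3, D4; result (3*s^2 + s)/(9*s^2 + 3*s + 9)
Step 2: combine D1, D2, (D3+D4) in series; result (-6*s^2 - 2*s)/(36*s^5 + 84*s^4 + 87*s^3 + 72*s^2 + 24*s - 9)
T(s) is the step-2 result (common factors already cancelled). Leading coefficient of the denominator: 36. Divide through by 36 for the monic polynomial.

Therefore the answer is s^5 + 7*s^4/3 + 29*s^3/12 + 2*s^2 + 2*s/3 - 1/4.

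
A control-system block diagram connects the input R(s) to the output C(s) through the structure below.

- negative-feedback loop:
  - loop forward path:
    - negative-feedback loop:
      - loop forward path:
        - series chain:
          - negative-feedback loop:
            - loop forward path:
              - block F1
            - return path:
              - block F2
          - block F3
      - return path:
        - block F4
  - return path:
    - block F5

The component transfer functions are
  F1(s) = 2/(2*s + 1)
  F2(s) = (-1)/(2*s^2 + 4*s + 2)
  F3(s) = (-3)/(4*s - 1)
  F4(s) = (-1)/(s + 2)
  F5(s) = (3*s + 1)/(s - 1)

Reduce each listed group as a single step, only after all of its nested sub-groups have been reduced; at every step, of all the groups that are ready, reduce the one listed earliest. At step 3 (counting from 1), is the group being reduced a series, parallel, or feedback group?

The answer is feedback.

Reasoning:
(1) close the feedback loop around F1, F2
(2) multiply [F1/(1+F1*F2)], F3 (series)
(3) feedback reduction of ([F1/(1+F1*F2)]*F3), F4
(4) collapse the loop ([([F1/(1+F1*F2)]*F3)/(1+([F1/(1+F1*F2)]*F3)*F4)] forward, F5 return)
So the answer for step 3 is feedback.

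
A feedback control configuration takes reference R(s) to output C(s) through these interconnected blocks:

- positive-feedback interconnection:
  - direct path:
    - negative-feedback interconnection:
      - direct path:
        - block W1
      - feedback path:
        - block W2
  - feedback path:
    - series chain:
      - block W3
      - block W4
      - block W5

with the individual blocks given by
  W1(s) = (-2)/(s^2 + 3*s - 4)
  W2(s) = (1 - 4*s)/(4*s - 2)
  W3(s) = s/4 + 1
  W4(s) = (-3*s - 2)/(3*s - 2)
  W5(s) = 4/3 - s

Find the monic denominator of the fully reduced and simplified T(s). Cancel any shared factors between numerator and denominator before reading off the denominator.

Reducing step by step:

(1) collapse the loop (W1 forward, W2 return) = (2 - 4*s)/(2*s^3 + 5*s^2 - 7*s + 3)
(2) reduce the series chain W3, W4, W5 = (9*s^3 + 30*s^2 - 32*s - 32)/(36*s - 24)
(3) feedback reduction of [W1/(1+W1*W2)], (W3*W4*W5) = (-72*s^2 + 84*s - 24)/(54*s^4 + 117*s^3 - 280*s^2 + 106*s - 4)
T(s) is the step-3 result (common factors already cancelled). Leading coefficient of the denominator: 54. Divide through by 54 for the monic polynomial.

Answer: s^4 + 13*s^3/6 - 140*s^2/27 + 53*s/27 - 2/27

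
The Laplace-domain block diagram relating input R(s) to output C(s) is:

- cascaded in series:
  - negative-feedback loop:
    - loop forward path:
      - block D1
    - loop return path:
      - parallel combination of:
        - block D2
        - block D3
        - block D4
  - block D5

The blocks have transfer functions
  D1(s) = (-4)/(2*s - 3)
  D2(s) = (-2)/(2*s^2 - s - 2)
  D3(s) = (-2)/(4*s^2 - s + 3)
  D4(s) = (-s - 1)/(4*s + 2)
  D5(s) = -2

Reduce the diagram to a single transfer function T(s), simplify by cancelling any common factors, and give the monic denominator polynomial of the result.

1. reduce the parallel group D2, D3, D4; result (-8*s^5 - 2*s^4 - 41*s^3 - 6*s^2 + 7*s + 2)/(32*s^5 - 8*s^4 - 16*s^3 - 6*s^2 - 26*s - 12)
2. collapse the loop (D1 forward, (D2+D3+D4) return); result (-64*s^5 + 16*s^4 + 32*s^3 + 12*s^2 + 52*s + 24)/(32*s^6 - 40*s^5 + 100*s^3 - 5*s^2 + 13*s + 14)
3. series reduction of [D1/(1+D1*(D2+D3+D4))], D5; result (128*s^5 - 32*s^4 - 64*s^3 - 24*s^2 - 104*s - 48)/(32*s^6 - 40*s^5 + 100*s^3 - 5*s^2 + 13*s + 14)
That last expression is T(s), already simplified. Scaling its denominator by 1/32 (the reciprocal of the leading coefficient) yields the monic denominator.

Answer: s^6 - 5*s^5/4 + 25*s^3/8 - 5*s^2/32 + 13*s/32 + 7/16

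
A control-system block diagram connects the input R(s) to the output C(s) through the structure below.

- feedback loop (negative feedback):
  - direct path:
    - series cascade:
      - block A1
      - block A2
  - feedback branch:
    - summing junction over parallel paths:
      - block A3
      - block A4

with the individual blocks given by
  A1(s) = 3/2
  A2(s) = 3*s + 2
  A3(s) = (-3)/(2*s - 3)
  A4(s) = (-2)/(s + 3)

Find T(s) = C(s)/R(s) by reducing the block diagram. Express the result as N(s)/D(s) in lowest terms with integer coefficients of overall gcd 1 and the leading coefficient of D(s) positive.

Step 1 - series reduction of A1, A2 = 9*s/2 + 3
Step 2 - reduce the parallel group A3, A4 = (-7*s - 3)/(2*s^2 + 3*s - 9)
Step 3 - feedback reduction of (A1*A2), (A3+A4) - this is the overall T(s), already in the required normalized form

Final answer: (-18*s^3 - 39*s^2 + 63*s + 54)/(59*s^2 + 63*s + 36)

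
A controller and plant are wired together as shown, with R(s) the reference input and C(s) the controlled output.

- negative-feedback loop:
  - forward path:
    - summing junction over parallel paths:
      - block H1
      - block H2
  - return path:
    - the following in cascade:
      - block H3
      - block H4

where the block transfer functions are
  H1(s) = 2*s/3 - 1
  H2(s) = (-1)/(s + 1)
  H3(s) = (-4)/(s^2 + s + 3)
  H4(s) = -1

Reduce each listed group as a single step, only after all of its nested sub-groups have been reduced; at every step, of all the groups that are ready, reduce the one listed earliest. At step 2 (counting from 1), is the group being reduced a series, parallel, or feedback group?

[1] reduce the parallel group H1, H2
[2] multiply H3, H4 (series)
[3] feedback reduction of (H1+H2), (H3*H4)
The group at step 2 is a series group.

Answer: series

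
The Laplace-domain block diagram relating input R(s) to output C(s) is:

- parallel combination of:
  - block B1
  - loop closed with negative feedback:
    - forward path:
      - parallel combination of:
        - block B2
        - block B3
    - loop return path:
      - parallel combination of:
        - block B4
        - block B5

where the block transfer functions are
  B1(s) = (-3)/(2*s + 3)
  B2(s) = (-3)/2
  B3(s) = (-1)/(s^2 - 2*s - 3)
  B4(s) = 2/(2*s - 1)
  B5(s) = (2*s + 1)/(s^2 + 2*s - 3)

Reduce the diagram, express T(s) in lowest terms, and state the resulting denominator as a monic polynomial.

The answer is s^6 - 7*s^5/2 - 23*s^4/2 + 83*s^3/4 + 365*s^2/8 - 17*s/2 - 201/8.

Reasoning:
Step 1. parallel reduction of B2, B3: (-3*s^2 + 6*s + 7)/(2*s^2 - 4*s - 6)
Step 2. add B4, B5 (parallel): (6*s^2 + 4*s - 7)/(2*s^3 + 3*s^2 - 8*s + 3)
Step 3. close the feedback loop around (B2+B3), (B4+B5): (-6*s^5 + 3*s^4 + 56*s^3 - 36*s^2 - 38*s + 21)/(4*s^5 - 20*s^4 - 16*s^3 + 107*s^2 + 22*s - 67)
Step 4. reduce the parallel group B1, [(B2+B3)/(1+(B2+B3)*(B4+B5))]: (-12*s^6 - 24*s^5 + 181*s^4 + 144*s^3 - 505*s^2 - 138*s + 264)/(8*s^6 - 28*s^5 - 92*s^4 + 166*s^3 + 365*s^2 - 68*s - 201)
Step 4 gives the fully reduced T(s), with no common factor left to cancel. The denominator's leading coefficient is 8, so divide each of its coefficients by 8 to get the monic form.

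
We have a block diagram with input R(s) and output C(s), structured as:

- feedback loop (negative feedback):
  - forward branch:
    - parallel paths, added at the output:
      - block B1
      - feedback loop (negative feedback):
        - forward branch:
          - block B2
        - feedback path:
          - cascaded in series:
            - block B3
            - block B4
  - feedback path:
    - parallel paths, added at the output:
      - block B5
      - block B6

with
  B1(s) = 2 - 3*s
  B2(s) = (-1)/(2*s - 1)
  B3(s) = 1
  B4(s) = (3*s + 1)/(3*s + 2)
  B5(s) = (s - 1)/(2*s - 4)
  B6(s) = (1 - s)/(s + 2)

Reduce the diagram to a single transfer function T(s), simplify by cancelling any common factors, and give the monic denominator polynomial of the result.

Answer: s^5 - 22*s^4/3 + 38*s^3/3 - 70*s^2/9 - 26*s/9 + 4

Working:
Step 1. reduce the series chain B3, B4 gives (3*s + 1)/(3*s + 2)
Step 2. reduce the feedback loop with forward B2 and return (B3*B4) gives (-3*s - 2)/(6*s^2 - 2*s - 3)
Step 3. reduce the parallel group B1, [B2/(1+B2*(B3*B4))] gives (-18*s^3 + 18*s^2 + 2*s - 8)/(6*s^2 - 2*s - 3)
Step 4. parallel reduction of B5, B6 gives (-s^2 + 7*s - 6)/(2*s^2 - 8)
Step 5. feedback reduction of (B1+[B2/(1+B2*(B3*B4))]), (B5+B6) gives (-18*s^5 + 18*s^4 + 74*s^3 - 80*s^2 - 8*s + 32)/(9*s^5 - 66*s^4 + 114*s^3 - 70*s^2 - 26*s + 36)
Step 5 gives the fully reduced T(s), with no common factor left to cancel. The denominator's leading coefficient is 9, so divide each of its coefficients by 9 to get the monic form.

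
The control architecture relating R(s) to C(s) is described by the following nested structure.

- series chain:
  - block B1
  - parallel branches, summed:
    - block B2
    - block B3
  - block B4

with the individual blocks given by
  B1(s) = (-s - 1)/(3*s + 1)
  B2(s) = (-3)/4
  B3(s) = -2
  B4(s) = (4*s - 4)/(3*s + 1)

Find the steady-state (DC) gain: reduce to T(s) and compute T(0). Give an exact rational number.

1. sum the parallel branches B2, B3 = (-11)/4
2. series reduction of B1, (B2+B3), B4 = (11*s^2 - 11)/(9*s^2 + 6*s + 1)
Step 2 gives the overall T(s). Then T(0) = -11/1 = -11.

Therefore the answer is -11.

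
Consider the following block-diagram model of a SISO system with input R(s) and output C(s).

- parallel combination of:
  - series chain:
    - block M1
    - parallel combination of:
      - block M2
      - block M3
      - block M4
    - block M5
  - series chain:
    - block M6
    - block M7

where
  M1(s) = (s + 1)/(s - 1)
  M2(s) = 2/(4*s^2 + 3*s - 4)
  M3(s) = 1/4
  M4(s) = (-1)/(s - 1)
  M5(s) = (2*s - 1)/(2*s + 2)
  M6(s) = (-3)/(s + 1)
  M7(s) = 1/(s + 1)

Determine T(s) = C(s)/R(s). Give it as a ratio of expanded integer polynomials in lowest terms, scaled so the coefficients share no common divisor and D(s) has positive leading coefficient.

First reduce the diagram to T(s).

Step 1 - combine M2, M3, M4 in parallel = (4*s^3 - 17*s^2 - 11*s + 12)/(16*s^3 - 4*s^2 - 28*s + 16)
Step 2 - reduce the series chain M1, (M2+M3+M4), M5 = (8*s^4 - 38*s^3 - 5*s^2 + 35*s - 12)/(32*s^4 - 40*s^3 - 48*s^2 + 88*s - 32)
Step 3 - multiply M6, M7 (series) = (-3)/(s^2 + 2*s + 1)
Step 4 - add (M1*(M2+M3+M4)*M5), (M6*M7) (parallel): this yields T(s), and no further normalization is needed

Answer: (8*s^6 - 22*s^5 - 169*s^4 + 107*s^3 + 197*s^2 - 253*s + 84)/(32*s^6 + 24*s^5 - 96*s^4 - 48*s^3 + 96*s^2 + 24*s - 32)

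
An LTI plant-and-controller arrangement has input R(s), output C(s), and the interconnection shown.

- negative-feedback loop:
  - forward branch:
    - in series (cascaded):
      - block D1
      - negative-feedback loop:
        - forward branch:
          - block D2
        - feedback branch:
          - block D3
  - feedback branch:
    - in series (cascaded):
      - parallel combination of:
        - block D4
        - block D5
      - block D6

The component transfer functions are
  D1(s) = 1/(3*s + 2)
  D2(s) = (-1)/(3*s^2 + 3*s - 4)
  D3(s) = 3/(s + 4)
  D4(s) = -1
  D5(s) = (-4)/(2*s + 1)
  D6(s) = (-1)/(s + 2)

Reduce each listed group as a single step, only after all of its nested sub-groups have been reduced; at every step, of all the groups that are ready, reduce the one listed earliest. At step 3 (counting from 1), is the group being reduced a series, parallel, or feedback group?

Step 1 - reduce the feedback loop with forward D2 and return D3
Step 2 - combine D1, [D2/(1+D2*D3)] in series
Step 3 - parallel reduction of D4, D5
Step 4 - reduce the series chain (D4+D5), D6
Step 5 - collapse the loop ((D1*[D2/(1+D2*D3)]) forward, ((D4+D5)*D6) return)
So the answer for step 3 is parallel.

Hence the answer: parallel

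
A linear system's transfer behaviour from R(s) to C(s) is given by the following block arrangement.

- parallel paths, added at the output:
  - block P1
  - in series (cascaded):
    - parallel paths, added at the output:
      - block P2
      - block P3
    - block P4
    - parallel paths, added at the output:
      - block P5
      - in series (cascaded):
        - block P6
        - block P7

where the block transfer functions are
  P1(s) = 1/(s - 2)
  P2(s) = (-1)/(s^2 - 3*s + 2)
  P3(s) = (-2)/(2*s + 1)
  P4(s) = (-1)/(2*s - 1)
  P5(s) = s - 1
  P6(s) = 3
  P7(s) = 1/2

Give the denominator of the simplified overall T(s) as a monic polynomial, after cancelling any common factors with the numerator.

Step 1 - sum the parallel branches P2, P3, giving (-2*s^2 + 4*s - 5)/(2*s^3 - 5*s^2 + s + 2)
Step 2 - reduce the series chain P6, P7, giving 3/2
Step 3 - parallel reduction of P5, (P6*P7), giving s + 1/2
Step 4 - multiply (P2+P3), P4, (P5+(P6*P7)) (series), giving (2*s^2 - 4*s + 5)/(4*s^3 - 14*s^2 + 14*s - 4)
Step 5 - add P1, ((P2+P3)*P4*(P5+(P6*P7))) (parallel), giving (6*s^2 - 10*s + 7)/(4*s^3 - 14*s^2 + 14*s - 4)
Step 5 gives the fully reduced T(s), with no common factor left to cancel. The denominator's leading coefficient is 4, so divide each of its coefficients by 4 to get the monic form.

Hence the answer: s^3 - 7*s^2/2 + 7*s/2 - 1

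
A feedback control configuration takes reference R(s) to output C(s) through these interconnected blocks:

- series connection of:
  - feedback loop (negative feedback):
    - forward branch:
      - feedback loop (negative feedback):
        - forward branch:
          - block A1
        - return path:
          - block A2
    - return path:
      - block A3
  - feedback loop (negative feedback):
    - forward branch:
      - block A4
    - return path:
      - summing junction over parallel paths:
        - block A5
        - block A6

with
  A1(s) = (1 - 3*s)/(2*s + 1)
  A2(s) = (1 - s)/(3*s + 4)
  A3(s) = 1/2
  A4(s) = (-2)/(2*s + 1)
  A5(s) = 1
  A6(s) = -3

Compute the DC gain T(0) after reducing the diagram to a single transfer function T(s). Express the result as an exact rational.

The answer is -8/35.

Reasoning:
Step 1 - close the feedback loop around A1, A2; result (-9*s^2 - 9*s + 4)/(9*s^2 + 7*s + 5)
Step 2 - feedback reduction of [A1/(1+A1*A2)], A3; result (-18*s^2 - 18*s + 8)/(9*s^2 + 5*s + 14)
Step 3 - parallel reduction of A5, A6; result -2
Step 4 - collapse the loop (A4 forward, (A5+A6) return); result (-2)/(2*s + 5)
Step 5 - cascade [[A1/(1+A1*A2)]/(1+[A1/(1+A1*A2)]*A3)], [A4/(1+A4*(A5+A6))]; result (36*s^2 + 36*s - 16)/(18*s^3 + 55*s^2 + 53*s + 70)
DC gain: substitute s = 0 into T(s) from step 5: T(0) = -16/70 = -8/35.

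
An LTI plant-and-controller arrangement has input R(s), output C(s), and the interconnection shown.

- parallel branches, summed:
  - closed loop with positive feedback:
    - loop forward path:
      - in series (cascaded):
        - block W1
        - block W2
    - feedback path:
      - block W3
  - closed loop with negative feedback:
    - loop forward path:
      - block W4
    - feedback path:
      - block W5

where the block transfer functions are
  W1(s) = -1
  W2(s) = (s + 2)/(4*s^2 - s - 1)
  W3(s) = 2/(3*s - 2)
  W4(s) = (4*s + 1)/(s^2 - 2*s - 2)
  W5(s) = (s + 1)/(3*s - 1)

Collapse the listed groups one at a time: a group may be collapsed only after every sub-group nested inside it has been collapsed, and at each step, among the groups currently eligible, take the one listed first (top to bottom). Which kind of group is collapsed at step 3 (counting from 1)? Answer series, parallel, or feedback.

Answer: feedback

Working:
Step 1 - cascade W1, W2
Step 2 - close the feedback loop around (W1*W2), W3
Step 3 - reduce the feedback loop with forward W4 and return W5
Step 4 - combine [(W1*W2)/(1-(W1*W2)*W3)], [W4/(1+W4*W5)] in parallel
At step 3 the group reduced is feedback.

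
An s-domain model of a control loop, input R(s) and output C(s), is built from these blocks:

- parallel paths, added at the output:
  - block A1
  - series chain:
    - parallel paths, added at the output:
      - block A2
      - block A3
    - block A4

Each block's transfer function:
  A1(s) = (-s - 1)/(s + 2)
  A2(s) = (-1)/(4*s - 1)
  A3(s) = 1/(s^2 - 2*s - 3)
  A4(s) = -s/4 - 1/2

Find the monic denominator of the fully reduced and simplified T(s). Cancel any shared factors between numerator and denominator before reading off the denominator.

Step 1 - combine A2, A3 in parallel -> (-s^2 + 6*s + 2)/(4*s^3 - 9*s^2 - 10*s + 3)
Step 2 - multiply (A2+A3), A4 (series) -> (s^3 - 4*s^2 - 14*s - 4)/(16*s^3 - 36*s^2 - 40*s + 12)
Step 3 - sum the parallel branches A1, ((A2+A3)*A4) -> (-15*s^4 + 18*s^3 + 54*s^2 - 4*s - 20)/(16*s^4 - 4*s^3 - 112*s^2 - 68*s + 24)
That last expression is T(s), already simplified. Scaling its denominator by 1/16 (the reciprocal of the leading coefficient) yields the monic denominator.

Final answer: s^4 - s^3/4 - 7*s^2 - 17*s/4 + 3/2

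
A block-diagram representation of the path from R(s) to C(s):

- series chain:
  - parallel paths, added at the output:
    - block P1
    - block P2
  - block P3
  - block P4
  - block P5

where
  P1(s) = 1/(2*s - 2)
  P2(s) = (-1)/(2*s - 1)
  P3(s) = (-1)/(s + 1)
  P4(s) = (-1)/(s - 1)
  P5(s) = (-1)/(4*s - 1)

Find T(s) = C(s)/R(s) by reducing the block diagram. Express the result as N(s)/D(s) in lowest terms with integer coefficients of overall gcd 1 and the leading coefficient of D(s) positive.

The answer is (-1)/(16*s^5 - 28*s^4 - 2*s^3 + 26*s^2 - 14*s + 2).

Reasoning:
Step 1. combine P1, P2 in parallel: 1/(4*s^2 - 6*s + 2)
Step 2. combine (P1+P2), P3, P4, P5 in series; the result is T(s) itself (integer coefficients, no common factor, positive leading denominator coefficient)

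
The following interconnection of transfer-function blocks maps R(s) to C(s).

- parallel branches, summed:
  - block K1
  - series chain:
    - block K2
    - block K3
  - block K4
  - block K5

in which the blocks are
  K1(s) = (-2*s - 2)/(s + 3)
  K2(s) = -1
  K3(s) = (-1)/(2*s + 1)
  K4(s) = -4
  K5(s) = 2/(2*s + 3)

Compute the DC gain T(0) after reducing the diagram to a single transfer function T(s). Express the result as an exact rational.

The answer is -3.

Reasoning:
1. reduce the series chain K2, K3 gives 1/(2*s + 1)
2. reduce the parallel group K1, (K2*K3), K4, K5 gives (-24*s^3 - 98*s^2 - 107*s - 27)/(4*s^3 + 20*s^2 + 27*s + 9)
DC gain: substitute s = 0 into T(s) from step 2: T(0) = -27/9 = -3.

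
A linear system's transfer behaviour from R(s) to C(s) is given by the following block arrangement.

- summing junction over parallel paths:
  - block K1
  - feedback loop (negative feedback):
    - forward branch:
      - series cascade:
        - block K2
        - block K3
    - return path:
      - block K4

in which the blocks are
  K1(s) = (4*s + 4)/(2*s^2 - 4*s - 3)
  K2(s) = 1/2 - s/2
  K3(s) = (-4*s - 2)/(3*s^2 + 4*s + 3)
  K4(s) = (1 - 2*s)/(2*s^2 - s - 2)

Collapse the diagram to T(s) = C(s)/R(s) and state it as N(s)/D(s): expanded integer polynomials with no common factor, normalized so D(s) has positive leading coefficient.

The answer is (8*s^6 + 22*s^4 + 42*s^3 - 33*s^2 - 85*s - 34)/(12*s^6 - 22*s^5 - 22*s^4 - 23*s^3 + 26*s^2 + 58*s + 21).

Reasoning:
Step 1. multiply K2, K3 (series) = (2*s^2 - s - 1)/(3*s^2 + 4*s + 3)
Step 2. feedback reduction of (K2*K3), K4 = (4*s^4 - 4*s^3 - 5*s^2 + 3*s + 2)/(6*s^4 + s^3 - 10*s - 7)
Step 3. combine K1, [(K2*K3)/(1+(K2*K3)*K4)] in parallel, giving the overall T(s)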